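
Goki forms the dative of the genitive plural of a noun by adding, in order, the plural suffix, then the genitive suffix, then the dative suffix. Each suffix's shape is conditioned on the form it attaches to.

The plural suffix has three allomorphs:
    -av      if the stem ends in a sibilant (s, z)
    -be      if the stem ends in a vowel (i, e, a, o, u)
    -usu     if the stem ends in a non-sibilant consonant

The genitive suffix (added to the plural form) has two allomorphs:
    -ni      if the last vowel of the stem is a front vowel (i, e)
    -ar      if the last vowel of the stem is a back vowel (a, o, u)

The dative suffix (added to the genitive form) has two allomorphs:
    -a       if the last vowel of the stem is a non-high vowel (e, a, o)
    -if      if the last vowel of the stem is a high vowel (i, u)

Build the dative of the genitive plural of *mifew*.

mifewusuara

The final sound of *mifew* is /w/, which is a non-sibilant consonant, so the plural suffix is -usu, giving *mifewusu*.
The plural form *mifewusu*: last vowel = /u/, a back vowel → -ar → *mifewusuar*.
The last vowel of the genitive form *mifewusuar* is /a/, which is a non-high vowel, so the dative suffix is -a, giving *mifewusuara*.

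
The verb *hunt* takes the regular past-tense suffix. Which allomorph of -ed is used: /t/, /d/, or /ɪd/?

The stem *hunt* ends in /t/ or /d/.
The -ed suffix is realized as /ɪd/ after /t, d/; as /t/ after other voiceless consonants; and as /d/ after other voiced sounds.
So -ed on *hunt* is pronounced /ɪd/.

/ɪd/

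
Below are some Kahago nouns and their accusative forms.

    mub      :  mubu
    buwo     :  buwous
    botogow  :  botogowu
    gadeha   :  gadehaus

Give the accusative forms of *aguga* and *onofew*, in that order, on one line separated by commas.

agugaus, onofewu

The suffix is conditioned by the final sound: -u when the stem ends in a consonant (*mub*, *botogow*); -us when the stem ends in a vowel (*buwo*, *gadeha*).
*aguga* — final sound /a/ (a vowel) → -us → *agugaus*.
*onofew* — final sound /w/ (a consonant) → -u → *onofewu*.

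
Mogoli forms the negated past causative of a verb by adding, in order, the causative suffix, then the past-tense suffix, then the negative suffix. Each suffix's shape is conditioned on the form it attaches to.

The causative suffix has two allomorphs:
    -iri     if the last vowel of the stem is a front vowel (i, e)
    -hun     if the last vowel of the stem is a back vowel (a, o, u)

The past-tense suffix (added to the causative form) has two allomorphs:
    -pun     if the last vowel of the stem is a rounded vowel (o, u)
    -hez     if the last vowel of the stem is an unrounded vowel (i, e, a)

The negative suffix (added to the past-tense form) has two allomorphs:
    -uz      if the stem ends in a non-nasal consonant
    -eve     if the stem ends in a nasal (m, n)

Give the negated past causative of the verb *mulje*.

Since the last vowel of *mulje* is /e/ (a front vowel), it takes -iri, giving *muljeiri*.
The causative form *muljeiri*: last vowel = /i/, an unrounded vowel → -hez → *muljeirihez*.
The past-tense form *muljeirihez* — final consonant /z/ (non-nasal) → -uz → *muljeirihezuz*.

muljeirihezuz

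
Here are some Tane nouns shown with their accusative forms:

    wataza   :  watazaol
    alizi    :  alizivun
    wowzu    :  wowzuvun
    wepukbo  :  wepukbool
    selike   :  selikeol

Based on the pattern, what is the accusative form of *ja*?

jaol

The alternation tracks the last vowel of the stem — -vun when the last vowel of the stem is a high vowel (*alizi*, *wowzu*); -ol when the last vowel of the stem is a non-high vowel (*wataza*, *wepukbo*, *selike*).
Since the last vowel of *ja* is /a/ (a non-high vowel), it takes -ol, giving *jaol*.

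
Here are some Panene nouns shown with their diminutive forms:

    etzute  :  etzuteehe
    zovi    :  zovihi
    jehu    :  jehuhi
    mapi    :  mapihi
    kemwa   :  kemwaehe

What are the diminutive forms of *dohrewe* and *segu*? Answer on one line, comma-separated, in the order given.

Looking at the last vowel of each stem: -hi when the last vowel of the stem is a high vowel (*zovi*, *jehu*, *mapi*); -ehe when the last vowel of the stem is a non-high vowel (*etzute*, *kemwa*).
Since the last vowel of *dohrewe* is /e/ (a non-high vowel), it takes -ehe, giving *dohreweehe*.
*segu*: last vowel = /u/, a high vowel → -hi → *seguhi*.

dohreweehe, seguhi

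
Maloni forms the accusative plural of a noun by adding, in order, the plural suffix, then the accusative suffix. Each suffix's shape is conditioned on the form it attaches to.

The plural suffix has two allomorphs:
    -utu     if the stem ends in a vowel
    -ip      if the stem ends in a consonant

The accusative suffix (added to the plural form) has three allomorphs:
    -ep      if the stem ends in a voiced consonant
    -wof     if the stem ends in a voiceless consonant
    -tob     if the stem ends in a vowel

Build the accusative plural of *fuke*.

Since the final sound of *fuke* is /e/ (a vowel), it takes -utu, giving *fukeutu*.
Since the final sound of the plural form *fukeutu* is /u/ (a vowel), it takes -tob, giving *fukeututob*.

fukeututob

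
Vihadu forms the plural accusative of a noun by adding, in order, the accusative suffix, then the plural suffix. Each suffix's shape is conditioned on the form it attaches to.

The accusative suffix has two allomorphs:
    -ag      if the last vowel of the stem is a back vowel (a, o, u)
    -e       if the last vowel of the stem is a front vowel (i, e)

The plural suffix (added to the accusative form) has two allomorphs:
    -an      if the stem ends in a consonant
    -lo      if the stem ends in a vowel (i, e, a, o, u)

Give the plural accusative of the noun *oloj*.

*oloj*: last vowel = /o/, a back vowel → -ag → *olojag*.
The accusative form *olojag*: final sound = /g/, a consonant → -an → *olojagan*.

olojagan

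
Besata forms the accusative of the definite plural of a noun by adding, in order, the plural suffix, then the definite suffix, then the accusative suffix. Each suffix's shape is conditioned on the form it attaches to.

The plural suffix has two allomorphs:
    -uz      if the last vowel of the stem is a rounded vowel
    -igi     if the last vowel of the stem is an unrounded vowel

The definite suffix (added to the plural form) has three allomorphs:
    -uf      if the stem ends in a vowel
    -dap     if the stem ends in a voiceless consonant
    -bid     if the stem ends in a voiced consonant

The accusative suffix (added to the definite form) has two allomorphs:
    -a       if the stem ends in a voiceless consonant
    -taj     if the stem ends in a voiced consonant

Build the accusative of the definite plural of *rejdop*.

*rejdop*: last vowel = /o/, a rounded vowel → -uz → *rejdopuz*.
Since the final sound of the plural form *rejdopuz* is /z/ (a voiced consonant), it takes -bid, giving *rejdopuzbid*.
The definite form *rejdopuzbid* — final consonant /d/ (voiced) → -taj → *rejdopuzbidtaj*.

rejdopuzbidtaj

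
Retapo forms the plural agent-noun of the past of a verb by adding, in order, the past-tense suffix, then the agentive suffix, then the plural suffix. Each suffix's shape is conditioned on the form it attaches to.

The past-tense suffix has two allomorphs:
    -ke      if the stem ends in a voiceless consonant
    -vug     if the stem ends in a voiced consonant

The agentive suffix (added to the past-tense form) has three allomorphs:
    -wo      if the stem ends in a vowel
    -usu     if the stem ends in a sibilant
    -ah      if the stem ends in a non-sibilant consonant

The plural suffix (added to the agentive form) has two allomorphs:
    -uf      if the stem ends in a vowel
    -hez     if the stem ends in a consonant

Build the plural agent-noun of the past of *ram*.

ramvugahhez

*ram* — final consonant /m/ (voiced) → -vug → *ramvug*.
The final sound of the past-tense form *ramvug* is /g/, which is a non-sibilant consonant, so the agentive suffix is -ah, giving *ramvugah*.
The agentive form *ramvugah*: final sound = /h/, a consonant → -hez → *ramvugahhez*.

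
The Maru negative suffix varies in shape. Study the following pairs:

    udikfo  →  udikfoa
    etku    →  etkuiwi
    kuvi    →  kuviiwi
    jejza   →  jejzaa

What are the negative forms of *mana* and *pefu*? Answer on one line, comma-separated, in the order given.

manaa, pefuiwi

The alternation tracks the last vowel of the stem — -iwi when the last vowel of the stem is a high vowel (*etku*, *kuvi*); -a when the last vowel of the stem is a non-high vowel (*udikfo*, *jejza*).
*mana* — last vowel /a/ (a non-high vowel) → -a → *manaa*.
*pefu* — last vowel /u/ (a high vowel) → -iwi → *pefuiwi*.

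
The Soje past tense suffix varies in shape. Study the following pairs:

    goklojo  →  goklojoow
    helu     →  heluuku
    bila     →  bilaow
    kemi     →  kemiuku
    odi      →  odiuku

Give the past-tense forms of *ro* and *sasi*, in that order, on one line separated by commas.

Looking at the last vowel of each stem: -uku when the last vowel of the stem is a high vowel (*helu*, *kemi*, *odi*); -ow when the last vowel of the stem is a non-high vowel (*goklojo*, *bila*).
*ro*: last vowel = /o/, a non-high vowel → -ow → *roow*.
*sasi* — last vowel /i/ (a high vowel) → -uku → *sasiuku*.

roow, sasiuku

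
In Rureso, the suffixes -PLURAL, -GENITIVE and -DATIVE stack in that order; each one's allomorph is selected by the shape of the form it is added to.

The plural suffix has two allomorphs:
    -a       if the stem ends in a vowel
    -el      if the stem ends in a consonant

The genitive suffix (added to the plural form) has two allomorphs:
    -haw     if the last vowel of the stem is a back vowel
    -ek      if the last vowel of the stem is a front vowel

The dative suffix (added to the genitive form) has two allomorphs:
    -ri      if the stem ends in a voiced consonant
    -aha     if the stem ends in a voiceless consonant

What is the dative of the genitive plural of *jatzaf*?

jatzafelekaha

*jatzaf*: final sound = /f/, a consonant → -el → *jatzafel*.
The plural form *jatzafel* — last vowel /e/ (a front vowel) → -ek → *jatzafelek*.
The final consonant of the genitive form *jatzafelek* is /k/, which is voiceless, so the dative suffix is -aha, giving *jatzafelekaha*.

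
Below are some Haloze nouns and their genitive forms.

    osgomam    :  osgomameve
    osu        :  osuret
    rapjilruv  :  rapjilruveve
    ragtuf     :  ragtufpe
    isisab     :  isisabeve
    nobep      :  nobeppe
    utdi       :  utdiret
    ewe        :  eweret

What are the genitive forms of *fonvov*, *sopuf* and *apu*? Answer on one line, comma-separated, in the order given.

fonvoveve, sopufpe, apuret

The pattern is voicing of the final sound: -pe when the stem ends in a voiceless consonant (*ragtuf*, *nobep*); -eve when the stem ends in a voiced consonant (*osgomam*, *rapjilruv*, *isisab*); -ret when the stem ends in a vowel (*osu*, *utdi*, *ewe*).
*fonvov*: final sound = /v/, a voiced consonant → -eve → *fonvoveve*.
The final sound of *sopuf* is /f/, which is a voiceless consonant, so the suffix is -pe, giving *sopufpe*.
The final sound of *apu* is /u/, which is a vowel, so the suffix is -ret, giving *apuret*.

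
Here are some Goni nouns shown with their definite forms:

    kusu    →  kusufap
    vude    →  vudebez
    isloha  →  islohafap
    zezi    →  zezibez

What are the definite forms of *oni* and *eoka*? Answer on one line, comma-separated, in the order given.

Looking at the last vowel of each stem: -bez when the last vowel of the stem is a front vowel (*vude*, *zezi*); -fap when the last vowel of the stem is a back vowel (*kusu*, *isloha*).
The last vowel of *oni* is /i/, which is a front vowel, so the suffix is -bez, giving *onibez*.
*eoka*: last vowel = /a/, a back vowel → -fap → *eokafap*.

onibez, eokafap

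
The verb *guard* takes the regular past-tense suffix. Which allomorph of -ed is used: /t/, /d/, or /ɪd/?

The stem *guard* ends in /t/ or /d/.
The -ed suffix is realized as /ɪd/ after /t, d/; as /t/ after other voiceless consonants; and as /d/ after other voiced sounds.
So -ed on *guard* is pronounced /ɪd/.

/ɪd/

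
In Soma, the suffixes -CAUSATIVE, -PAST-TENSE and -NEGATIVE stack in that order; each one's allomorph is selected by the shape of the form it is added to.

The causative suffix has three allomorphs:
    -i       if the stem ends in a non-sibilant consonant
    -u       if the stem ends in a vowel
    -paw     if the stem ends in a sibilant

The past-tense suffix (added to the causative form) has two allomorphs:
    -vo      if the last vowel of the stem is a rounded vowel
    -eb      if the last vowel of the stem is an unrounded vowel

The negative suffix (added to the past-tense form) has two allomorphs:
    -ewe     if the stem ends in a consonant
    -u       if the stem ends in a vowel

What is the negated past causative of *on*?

oniebewe

The final sound of *on* is /n/, which is a non-sibilant consonant, so the causative suffix is -i, giving *oni*.
The causative form *oni*: last vowel = /i/, an unrounded vowel → -eb → *onieb*.
The past-tense form *onieb* — final sound /b/ (a consonant) → -ewe → *oniebewe*.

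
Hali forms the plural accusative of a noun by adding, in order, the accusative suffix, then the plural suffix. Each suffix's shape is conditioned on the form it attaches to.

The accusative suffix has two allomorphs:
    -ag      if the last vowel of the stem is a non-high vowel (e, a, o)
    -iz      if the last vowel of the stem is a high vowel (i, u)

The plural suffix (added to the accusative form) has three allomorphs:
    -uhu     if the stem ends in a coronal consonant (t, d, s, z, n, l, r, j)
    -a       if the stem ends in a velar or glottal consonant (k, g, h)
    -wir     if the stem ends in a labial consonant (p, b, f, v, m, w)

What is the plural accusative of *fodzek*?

fodzekaga

The last vowel of *fodzek* is /e/, which is a non-high vowel, so the accusative suffix is -ag, giving *fodzekag*.
Since the final consonant of the accusative form *fodzekag* is /g/ (velar/glottal), it takes -a, giving *fodzekaga*.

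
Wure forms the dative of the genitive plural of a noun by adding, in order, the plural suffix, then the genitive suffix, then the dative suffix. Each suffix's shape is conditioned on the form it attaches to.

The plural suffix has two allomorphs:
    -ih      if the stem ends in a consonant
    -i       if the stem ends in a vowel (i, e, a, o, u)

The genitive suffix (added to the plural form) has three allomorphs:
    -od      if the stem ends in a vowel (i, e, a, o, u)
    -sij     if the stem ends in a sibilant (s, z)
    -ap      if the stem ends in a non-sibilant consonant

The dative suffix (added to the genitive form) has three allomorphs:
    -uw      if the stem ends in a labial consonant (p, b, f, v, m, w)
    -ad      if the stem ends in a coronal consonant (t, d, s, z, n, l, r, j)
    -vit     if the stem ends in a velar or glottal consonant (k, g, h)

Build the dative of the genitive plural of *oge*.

ogeiodad

The final sound of *oge* is /e/, which is a vowel, so the plural suffix is -i, giving *ogei*.
The final sound of the plural form *ogei* is /i/, which is a vowel, so the genitive suffix is -od, giving *ogeiod*.
The genitive form *ogeiod* — final consonant /d/ (coronal) → -ad → *ogeiodad*.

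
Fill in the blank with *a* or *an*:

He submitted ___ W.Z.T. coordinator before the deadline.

The indefinite article is chosen by the initial *sound* of the following word, not its spelling.
The initialism *W.Z.T.* is read letter by letter; the first letter, W, is pronounced /ˈdʌbəl.juː/, which begins with a consonant sound.
So the article is *a*: He submitted a W.Z.T. coordinator before the deadline.

a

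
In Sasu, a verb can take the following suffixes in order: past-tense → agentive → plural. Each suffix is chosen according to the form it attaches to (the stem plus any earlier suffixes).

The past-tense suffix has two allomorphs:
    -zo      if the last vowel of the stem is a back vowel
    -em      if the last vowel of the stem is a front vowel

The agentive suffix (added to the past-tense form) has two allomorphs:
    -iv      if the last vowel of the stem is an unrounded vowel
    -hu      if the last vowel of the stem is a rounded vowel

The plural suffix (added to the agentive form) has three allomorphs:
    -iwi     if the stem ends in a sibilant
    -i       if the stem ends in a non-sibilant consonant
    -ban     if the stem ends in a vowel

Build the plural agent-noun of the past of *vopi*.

*vopi* — last vowel /i/ (a front vowel) → -em → *vopiem*.
The past-tense form *vopiem*: last vowel = /e/, an unrounded vowel → -iv → *vopiemiv*.
The agentive form *vopiemiv*: final sound = /v/, a non-sibilant consonant → -i → *vopiemivi*.

vopiemivi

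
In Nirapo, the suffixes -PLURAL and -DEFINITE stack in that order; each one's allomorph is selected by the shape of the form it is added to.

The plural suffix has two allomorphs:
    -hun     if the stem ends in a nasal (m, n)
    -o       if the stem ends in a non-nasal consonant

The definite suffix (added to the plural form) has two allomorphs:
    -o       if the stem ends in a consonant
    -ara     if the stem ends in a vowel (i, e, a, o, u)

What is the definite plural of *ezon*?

ezonhuno

The final consonant of *ezon* is /n/, which is a nasal, so the plural suffix is -hun, giving *ezonhun*.
The plural form *ezonhun*: final sound = /n/, a consonant → -o → *ezonhuno*.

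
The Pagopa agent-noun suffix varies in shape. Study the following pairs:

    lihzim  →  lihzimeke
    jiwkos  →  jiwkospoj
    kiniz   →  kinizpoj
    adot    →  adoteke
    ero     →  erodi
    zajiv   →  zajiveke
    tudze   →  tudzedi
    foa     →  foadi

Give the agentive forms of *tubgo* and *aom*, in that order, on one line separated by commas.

The pattern is sibilance of the final sound: -poj when the stem ends in a sibilant (*jiwkos*, *kiniz*); -eke when the stem ends in a non-sibilant consonant (*lihzim*, *adot*, *zajiv*); -di when the stem ends in a vowel (*ero*, *tudze*, *foa*).
Since the final sound of *tubgo* is /o/ (a vowel), it takes -di, giving *tubgodi*.
*aom*: final sound = /m/, a non-sibilant consonant → -eke → *aomeke*.

tubgodi, aomeke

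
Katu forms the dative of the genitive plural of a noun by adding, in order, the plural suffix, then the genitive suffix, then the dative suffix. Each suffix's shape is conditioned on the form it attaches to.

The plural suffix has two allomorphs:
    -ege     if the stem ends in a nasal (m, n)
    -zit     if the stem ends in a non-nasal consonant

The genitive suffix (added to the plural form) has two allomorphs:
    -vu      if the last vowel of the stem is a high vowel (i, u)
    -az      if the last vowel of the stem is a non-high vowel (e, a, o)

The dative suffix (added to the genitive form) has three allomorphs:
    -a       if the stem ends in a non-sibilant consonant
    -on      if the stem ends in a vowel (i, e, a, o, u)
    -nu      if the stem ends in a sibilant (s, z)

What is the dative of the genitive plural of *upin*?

upinegeaznu

*upin* — final consonant /n/ (a nasal) → -ege → *upinege*.
Since the last vowel of the plural form *upinege* is /e/ (a non-high vowel), it takes -az, giving *upinegeaz*.
The final sound of the genitive form *upinegeaz* is /z/, which is a sibilant, so the dative suffix is -nu, giving *upinegeaznu*.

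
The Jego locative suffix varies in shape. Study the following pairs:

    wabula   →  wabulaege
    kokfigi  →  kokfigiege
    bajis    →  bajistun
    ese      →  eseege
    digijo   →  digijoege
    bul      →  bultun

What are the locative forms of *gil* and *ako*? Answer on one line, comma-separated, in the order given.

The alternation tracks the final sound of the stem — -tun when the stem ends in a consonant (*bajis*, *bul*); -ege when the stem ends in a vowel (*wabula*, *kokfigi*, *ese*, *digijo*).
Since the final sound of *gil* is /l/ (a consonant), it takes -tun, giving *giltun*.
*ako* — final sound /o/ (a vowel) → -ege → *akoege*.

giltun, akoege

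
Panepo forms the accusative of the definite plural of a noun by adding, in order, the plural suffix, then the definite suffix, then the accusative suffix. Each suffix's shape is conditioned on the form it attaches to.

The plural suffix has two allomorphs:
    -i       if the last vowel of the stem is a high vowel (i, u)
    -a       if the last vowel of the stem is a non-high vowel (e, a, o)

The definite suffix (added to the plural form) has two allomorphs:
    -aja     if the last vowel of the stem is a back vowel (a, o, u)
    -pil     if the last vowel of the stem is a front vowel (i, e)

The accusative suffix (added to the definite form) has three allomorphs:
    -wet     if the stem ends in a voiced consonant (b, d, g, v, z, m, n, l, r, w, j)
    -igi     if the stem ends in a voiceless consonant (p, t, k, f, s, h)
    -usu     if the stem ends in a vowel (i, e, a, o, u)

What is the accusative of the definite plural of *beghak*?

*beghak*: last vowel = /a/, a non-high vowel → -a → *beghaka*.
The plural form *beghaka* — last vowel /a/ (a back vowel) → -aja → *beghakaaja*.
Since the final sound of the definite form *beghakaaja* is /a/ (a vowel), it takes -usu, giving *beghakaajausu*.

beghakaajausu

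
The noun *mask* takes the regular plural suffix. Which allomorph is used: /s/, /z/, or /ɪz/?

The stem *mask* ends in a voiceless non-sibilant consonant.
The plural suffix surfaces as /ɪz/ after sibilants, /s/ after other voiceless consonants, and /z/ after other voiced sounds.
So the plural -s on *mask* is pronounced /s/.

/s/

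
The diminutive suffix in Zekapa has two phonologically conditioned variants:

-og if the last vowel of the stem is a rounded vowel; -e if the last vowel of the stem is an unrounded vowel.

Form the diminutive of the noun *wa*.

Since the last vowel of *wa* is /a/ (an unrounded vowel), it takes -e, giving *wae*.

wae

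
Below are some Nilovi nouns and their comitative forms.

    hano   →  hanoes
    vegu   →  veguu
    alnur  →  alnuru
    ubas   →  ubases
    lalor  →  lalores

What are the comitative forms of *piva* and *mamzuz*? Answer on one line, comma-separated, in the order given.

The suffix is conditioned by the last vowel: -u when the last vowel of the stem is a high vowel (*vegu*, *alnur*); -es when the last vowel of the stem is a non-high vowel (*hano*, *ubas*, *lalor*).
*piva*: last vowel = /a/, a non-high vowel → -es → *pivaes*.
*mamzuz*: last vowel = /u/, a high vowel → -u → *mamzuzu*.

pivaes, mamzuzu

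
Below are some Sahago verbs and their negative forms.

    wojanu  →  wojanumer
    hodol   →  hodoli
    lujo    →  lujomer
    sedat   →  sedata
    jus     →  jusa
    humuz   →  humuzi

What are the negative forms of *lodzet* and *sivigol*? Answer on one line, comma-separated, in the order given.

lodzeta, sivigoli

Looking at the final sound of each stem: -a when the stem ends in a voiceless consonant (*sedat*, *jus*); -i when the stem ends in a voiced consonant (*hodol*, *humuz*); -mer when the stem ends in a vowel (*wojanu*, *lujo*).
*lodzet* — final sound /t/ (a voiceless consonant) → -a → *lodzeta*.
*sivigol*: final sound = /l/, a voiced consonant → -i → *sivigoli*.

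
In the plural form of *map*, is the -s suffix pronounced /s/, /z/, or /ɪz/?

The stem *map* ends in a voiceless non-sibilant consonant.
The plural suffix surfaces as /ɪz/ after sibilants, /s/ after other voiceless consonants, and /z/ after other voiced sounds.
So the plural -s on *map* is pronounced /s/.

/s/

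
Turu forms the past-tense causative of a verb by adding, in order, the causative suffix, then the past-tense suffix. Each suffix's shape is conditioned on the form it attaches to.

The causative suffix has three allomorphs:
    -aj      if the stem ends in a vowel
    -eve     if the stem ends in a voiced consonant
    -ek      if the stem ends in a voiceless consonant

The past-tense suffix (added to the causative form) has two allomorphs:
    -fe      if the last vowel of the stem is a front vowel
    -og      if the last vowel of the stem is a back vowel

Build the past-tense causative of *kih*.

kihekfe

*kih* — final sound /h/ (a voiceless consonant) → -ek → *kihek*.
The last vowel of the causative form *kihek* is /e/, which is a front vowel, so the past-tense suffix is -fe, giving *kihekfe*.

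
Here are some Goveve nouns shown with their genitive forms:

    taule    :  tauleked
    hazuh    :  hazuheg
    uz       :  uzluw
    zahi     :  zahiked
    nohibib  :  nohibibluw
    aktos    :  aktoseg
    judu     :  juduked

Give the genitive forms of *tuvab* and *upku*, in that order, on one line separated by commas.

tuvabluw, upkuked

The alternation tracks the final sound of the stem — -eg when the stem ends in a voiceless consonant (*hazuh*, *aktos*); -luw when the stem ends in a voiced consonant (*uz*, *nohibib*); -ked when the stem ends in a vowel (*taule*, *zahi*, *judu*).
*tuvab*: final sound = /b/, a voiced consonant → -luw → *tuvabluw*.
*upku*: final sound = /u/, a vowel → -ked → *upkuked*.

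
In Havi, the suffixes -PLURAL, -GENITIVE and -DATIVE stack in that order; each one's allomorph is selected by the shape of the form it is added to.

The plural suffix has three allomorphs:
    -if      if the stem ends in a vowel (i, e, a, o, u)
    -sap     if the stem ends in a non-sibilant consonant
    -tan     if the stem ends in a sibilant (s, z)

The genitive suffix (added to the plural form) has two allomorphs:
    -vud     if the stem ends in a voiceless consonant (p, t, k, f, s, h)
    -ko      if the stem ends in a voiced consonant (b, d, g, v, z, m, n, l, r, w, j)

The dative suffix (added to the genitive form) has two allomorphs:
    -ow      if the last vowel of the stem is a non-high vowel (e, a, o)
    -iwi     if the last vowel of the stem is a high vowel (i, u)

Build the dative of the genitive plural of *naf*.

nafsapvudiwi

The final sound of *naf* is /f/, which is a non-sibilant consonant, so the plural suffix is -sap, giving *nafsap*.
The plural form *nafsap*: final consonant = /p/, voiceless → -vud → *nafsapvud*.
Since the last vowel of the genitive form *nafsapvud* is /u/ (a high vowel), it takes -iwi, giving *nafsapvudiwi*.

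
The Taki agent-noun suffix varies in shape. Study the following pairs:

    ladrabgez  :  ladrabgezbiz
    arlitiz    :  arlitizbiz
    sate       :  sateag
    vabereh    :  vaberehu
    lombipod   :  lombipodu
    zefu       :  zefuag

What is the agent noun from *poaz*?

Looking at the final sound of each stem: -biz when the stem ends in a sibilant (*ladrabgez*, *arlitiz*); -u when the stem ends in a non-sibilant consonant (*vabereh*, *lombipod*); -ag when the stem ends in a vowel (*sate*, *zefu*).
*poaz*: final sound = /z/, a sibilant → -biz → *poazbiz*.

poazbiz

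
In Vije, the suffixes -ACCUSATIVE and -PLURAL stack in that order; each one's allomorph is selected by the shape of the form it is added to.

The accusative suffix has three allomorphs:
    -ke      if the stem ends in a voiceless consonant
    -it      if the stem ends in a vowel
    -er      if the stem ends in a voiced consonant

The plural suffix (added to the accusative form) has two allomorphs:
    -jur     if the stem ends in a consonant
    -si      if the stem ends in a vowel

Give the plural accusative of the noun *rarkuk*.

rarkukkesi

*rarkuk* — final sound /k/ (a voiceless consonant) → -ke → *rarkukke*.
The accusative form *rarkukke* — final sound /e/ (a vowel) → -si → *rarkukkesi*.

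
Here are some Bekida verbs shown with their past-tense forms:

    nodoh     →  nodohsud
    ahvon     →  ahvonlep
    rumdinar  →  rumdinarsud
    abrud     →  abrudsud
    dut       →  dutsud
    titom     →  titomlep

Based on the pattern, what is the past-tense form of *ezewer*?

ezewersud

The pattern is nasality of the final consonant: -lep when the stem ends in a nasal (*ahvon*, *titom*); -sud when the stem ends in a non-nasal consonant (*nodoh*, *rumdinar*, *abrud*, *dut*).
*ezewer* — final consonant /r/ (non-nasal) → -sud → *ezewersud*.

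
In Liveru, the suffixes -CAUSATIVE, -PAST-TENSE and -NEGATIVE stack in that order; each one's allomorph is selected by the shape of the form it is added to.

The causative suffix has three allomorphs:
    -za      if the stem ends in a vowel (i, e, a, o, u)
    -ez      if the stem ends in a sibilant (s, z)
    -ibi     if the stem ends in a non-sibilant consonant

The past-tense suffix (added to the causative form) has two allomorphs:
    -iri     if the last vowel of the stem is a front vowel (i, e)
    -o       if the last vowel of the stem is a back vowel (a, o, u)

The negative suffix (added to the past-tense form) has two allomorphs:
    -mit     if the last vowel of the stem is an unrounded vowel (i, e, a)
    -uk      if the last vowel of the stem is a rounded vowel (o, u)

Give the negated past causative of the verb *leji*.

lejizaouk

*leji* — final sound /i/ (a vowel) → -za → *lejiza*.
The causative form *lejiza* — last vowel /a/ (a back vowel) → -o → *lejizao*.
The past-tense form *lejizao*: last vowel = /o/, a rounded vowel → -uk → *lejizaouk*.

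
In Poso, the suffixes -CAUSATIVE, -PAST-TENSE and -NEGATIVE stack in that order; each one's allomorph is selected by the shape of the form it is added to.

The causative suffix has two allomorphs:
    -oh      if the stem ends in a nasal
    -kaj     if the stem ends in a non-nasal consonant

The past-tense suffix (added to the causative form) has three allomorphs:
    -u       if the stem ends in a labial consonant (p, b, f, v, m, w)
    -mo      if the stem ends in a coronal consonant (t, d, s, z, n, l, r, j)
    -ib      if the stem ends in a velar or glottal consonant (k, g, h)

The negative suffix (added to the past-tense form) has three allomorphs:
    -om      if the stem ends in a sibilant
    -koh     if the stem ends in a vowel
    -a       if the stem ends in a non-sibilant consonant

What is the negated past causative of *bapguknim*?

bapguknimohiba

*bapguknim* — final consonant /m/ (a nasal) → -oh → *bapguknimoh*.
Since the final consonant of the causative form *bapguknimoh* is /h/ (velar/glottal), it takes -ib, giving *bapguknimohib*.
The past-tense form *bapguknimohib* — final sound /b/ (a non-sibilant consonant) → -a → *bapguknimohiba*.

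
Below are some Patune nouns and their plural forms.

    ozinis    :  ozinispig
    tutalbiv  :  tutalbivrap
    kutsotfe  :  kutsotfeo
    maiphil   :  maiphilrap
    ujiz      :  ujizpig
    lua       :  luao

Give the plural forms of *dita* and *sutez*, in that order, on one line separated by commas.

The alternation tracks the final sound of the stem — -pig when the stem ends in a sibilant (*ozinis*, *ujiz*); -rap when the stem ends in a non-sibilant consonant (*tutalbiv*, *maiphil*); -o when the stem ends in a vowel (*kutsotfe*, *lua*).
Since the final sound of *dita* is /a/ (a vowel), it takes -o, giving *ditao*.
The final sound of *sutez* is /z/, which is a sibilant, so the suffix is -pig, giving *sutezpig*.

ditao, sutezpig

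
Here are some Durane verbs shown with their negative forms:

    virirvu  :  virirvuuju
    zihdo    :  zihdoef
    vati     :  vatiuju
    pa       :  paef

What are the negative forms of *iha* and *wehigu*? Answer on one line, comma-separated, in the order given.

ihaef, wehiguuju

Looking at the last vowel of each stem: -uju when the last vowel of the stem is a high vowel (*virirvu*, *vati*); -ef when the last vowel of the stem is a non-high vowel (*zihdo*, *pa*).
The last vowel of *iha* is /a/, which is a non-high vowel, so the suffix is -ef, giving *ihaef*.
Since the last vowel of *wehigu* is /u/ (a high vowel), it takes -uju, giving *wehiguuju*.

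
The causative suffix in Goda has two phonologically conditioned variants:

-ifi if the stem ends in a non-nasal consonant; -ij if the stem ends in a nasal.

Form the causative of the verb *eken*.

The final consonant of *eken* is /n/, which is a nasal, so the suffix is -ij, giving *ekenij*.

ekenij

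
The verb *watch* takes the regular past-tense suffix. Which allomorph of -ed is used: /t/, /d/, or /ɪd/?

The stem *watch* ends in a voiceless consonant other than /t/.
The -ed suffix is realized as /ɪd/ after /t, d/; as /t/ after other voiceless consonants; and as /d/ after other voiced sounds.
So -ed on *watch* is pronounced /t/.

/t/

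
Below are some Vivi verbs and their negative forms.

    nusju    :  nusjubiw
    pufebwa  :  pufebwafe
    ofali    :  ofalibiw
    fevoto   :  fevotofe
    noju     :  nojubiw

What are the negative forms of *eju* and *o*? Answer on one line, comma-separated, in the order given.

The alternation tracks the last vowel of the stem — -biw when the last vowel of the stem is a high vowel (*nusju*, *ofali*, *noju*); -fe when the last vowel of the stem is a non-high vowel (*pufebwa*, *fevoto*).
*eju*: last vowel = /u/, a high vowel → -biw → *ejubiw*.
*o* — last vowel /o/ (a non-high vowel) → -fe → *ofe*.

ejubiw, ofe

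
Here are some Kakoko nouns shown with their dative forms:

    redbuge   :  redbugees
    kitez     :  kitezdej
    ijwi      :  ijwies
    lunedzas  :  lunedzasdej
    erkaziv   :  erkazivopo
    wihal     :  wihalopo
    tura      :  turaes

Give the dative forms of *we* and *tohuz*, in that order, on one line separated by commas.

wees, tohuzdej

Looking at the final sound of each stem: -dej when the stem ends in a sibilant (*kitez*, *lunedzas*); -opo when the stem ends in a non-sibilant consonant (*erkaziv*, *wihal*); -es when the stem ends in a vowel (*redbuge*, *ijwi*, *tura*).
The final sound of *we* is /e/, which is a vowel, so the suffix is -es, giving *wees*.
Since the final sound of *tohuz* is /z/ (a sibilant), it takes -dej, giving *tohuzdej*.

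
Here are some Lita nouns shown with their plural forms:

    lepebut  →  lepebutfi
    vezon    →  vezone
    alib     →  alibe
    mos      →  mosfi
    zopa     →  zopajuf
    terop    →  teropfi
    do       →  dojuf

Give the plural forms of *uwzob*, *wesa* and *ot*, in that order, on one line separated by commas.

uwzobe, wesajuf, otfi

Looking at the final sound of each stem: -fi when the stem ends in a voiceless consonant (*lepebut*, *mos*, *terop*); -e when the stem ends in a voiced consonant (*vezon*, *alib*); -juf when the stem ends in a vowel (*zopa*, *do*).
*uwzob* — final sound /b/ (a voiced consonant) → -e → *uwzobe*.
The final sound of *wesa* is /a/, which is a vowel, so the suffix is -juf, giving *wesajuf*.
The final sound of *ot* is /t/, which is a voiceless consonant, so the suffix is -fi, giving *otfi*.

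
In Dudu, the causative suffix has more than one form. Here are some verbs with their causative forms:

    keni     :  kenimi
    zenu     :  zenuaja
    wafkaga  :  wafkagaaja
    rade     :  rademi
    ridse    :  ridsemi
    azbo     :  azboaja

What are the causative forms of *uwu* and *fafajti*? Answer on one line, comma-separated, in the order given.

The pattern is front/back vowel harmony: -mi when the last vowel of the stem is a front vowel (*keni*, *rade*, *ridse*); -aja when the last vowel of the stem is a back vowel (*zenu*, *wafkaga*, *azbo*).
The last vowel of *uwu* is /u/, which is a back vowel, so the suffix is -aja, giving *uwuaja*.
Since the last vowel of *fafajti* is /i/ (a front vowel), it takes -mi, giving *fafajtimi*.

uwuaja, fafajtimi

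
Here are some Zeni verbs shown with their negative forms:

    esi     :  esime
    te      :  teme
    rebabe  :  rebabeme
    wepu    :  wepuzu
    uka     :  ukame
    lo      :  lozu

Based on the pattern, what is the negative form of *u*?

uzu

The alternation tracks the last vowel of the stem — -zu when the last vowel of the stem is a rounded vowel (*wepu*, *lo*); -me when the last vowel of the stem is an unrounded vowel (*esi*, *te*, *rebabe*, *uka*).
Since the last vowel of *u* is /u/ (a rounded vowel), it takes -zu, giving *uzu*.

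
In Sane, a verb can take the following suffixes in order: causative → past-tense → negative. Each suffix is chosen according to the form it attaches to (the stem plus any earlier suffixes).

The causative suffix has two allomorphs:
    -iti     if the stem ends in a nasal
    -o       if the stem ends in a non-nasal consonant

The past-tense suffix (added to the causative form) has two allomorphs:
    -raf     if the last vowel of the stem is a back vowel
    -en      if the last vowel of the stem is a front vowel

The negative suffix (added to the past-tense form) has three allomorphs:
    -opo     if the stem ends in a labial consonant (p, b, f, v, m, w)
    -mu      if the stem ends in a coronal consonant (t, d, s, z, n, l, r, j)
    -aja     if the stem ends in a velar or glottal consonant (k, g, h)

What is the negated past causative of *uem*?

*uem* — final consonant /m/ (a nasal) → -iti → *uemiti*.
The last vowel of the causative form *uemiti* is /i/, which is a front vowel, so the past-tense suffix is -en, giving *uemitien*.
The past-tense form *uemitien*: final consonant = /n/, coronal → -mu → *uemitienmu*.

uemitienmu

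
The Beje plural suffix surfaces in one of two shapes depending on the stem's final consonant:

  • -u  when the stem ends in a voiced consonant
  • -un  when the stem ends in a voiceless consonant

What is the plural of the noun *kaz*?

kazu

The final consonant of *kaz* is /z/, which is voiced, so the suffix is -u, giving *kazu*.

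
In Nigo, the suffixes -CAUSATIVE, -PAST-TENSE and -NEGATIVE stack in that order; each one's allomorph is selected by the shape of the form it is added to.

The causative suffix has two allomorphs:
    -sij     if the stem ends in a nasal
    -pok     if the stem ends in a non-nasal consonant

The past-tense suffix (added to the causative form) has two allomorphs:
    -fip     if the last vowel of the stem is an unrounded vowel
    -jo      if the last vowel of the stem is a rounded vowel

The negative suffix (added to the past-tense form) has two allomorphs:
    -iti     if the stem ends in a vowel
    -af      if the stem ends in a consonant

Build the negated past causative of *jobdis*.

Since the final consonant of *jobdis* is /s/ (non-nasal), it takes -pok, giving *jobdispok*.
The last vowel of the causative form *jobdispok* is /o/, which is a rounded vowel, so the past-tense suffix is -jo, giving *jobdispokjo*.
The past-tense form *jobdispokjo* — final sound /o/ (a vowel) → -iti → *jobdispokjoiti*.

jobdispokjoiti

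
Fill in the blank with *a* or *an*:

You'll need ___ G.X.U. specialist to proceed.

a

The indefinite article is chosen by the initial *sound* of the following word, not its spelling.
The initialism *G.X.U.* is read letter by letter; the first letter, G, is pronounced /dʒiː/, which begins with a consonant sound.
So the article is *a*: You'll need a G.X.U. specialist to proceed.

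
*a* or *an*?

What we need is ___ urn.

an

The indefinite article is chosen by the initial *sound* of the following word, not its spelling.
*urn* begins with the sound /ɜr/ (u pronounced /ɜr/) — a vowel sound.
So the article is *an*: What we need is an urn.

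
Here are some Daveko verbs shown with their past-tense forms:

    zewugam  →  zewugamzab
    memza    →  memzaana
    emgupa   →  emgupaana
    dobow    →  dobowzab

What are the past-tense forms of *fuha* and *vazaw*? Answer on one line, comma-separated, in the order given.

The pattern is consonant vs. vowel: -zab when the stem ends in a consonant (*zewugam*, *dobow*); -ana when the stem ends in a vowel (*memza*, *emgupa*).
Since the final sound of *fuha* is /a/ (a vowel), it takes -ana, giving *fuhaana*.
*vazaw*: final sound = /w/, a consonant → -zab → *vazawzab*.

fuhaana, vazawzab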